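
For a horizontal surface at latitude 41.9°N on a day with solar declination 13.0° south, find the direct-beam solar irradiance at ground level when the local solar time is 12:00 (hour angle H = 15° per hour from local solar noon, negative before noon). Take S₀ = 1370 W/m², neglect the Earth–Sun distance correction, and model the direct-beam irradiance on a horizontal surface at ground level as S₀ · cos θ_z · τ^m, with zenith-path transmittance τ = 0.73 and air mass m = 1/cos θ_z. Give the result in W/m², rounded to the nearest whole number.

Hour angle H = 15° × (12 − 12) = 0.00°.
cos θ_z = sin φ sin δ + cos φ cos δ cos H = (0.6678)(-0.2250) + (0.7443)(0.9744)(1.0000) = 0.5750.
Air mass m = 1/cos θ_z = 1/0.5750 = 1.739; τ^m = 0.73^1.739 = 0.5785.
Surface direct beam = 1370 × 0.5750 × 0.5785 = 455.71 W/m².

456 W/m²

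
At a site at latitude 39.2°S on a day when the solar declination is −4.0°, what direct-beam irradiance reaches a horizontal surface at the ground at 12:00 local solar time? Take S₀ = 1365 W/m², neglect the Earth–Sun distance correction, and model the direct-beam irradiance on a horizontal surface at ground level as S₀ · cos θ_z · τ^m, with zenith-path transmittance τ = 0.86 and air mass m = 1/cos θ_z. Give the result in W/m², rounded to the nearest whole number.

927 W/m²

Hour angle H = 15° × (12 − 12) = 0.00°.
cos θ_z = sin φ sin δ + cos φ cos δ cos H = (-0.6320)(-0.0698) + (0.7749)(0.9976)(1.0000) = 0.8172.
Air mass m = 1/cos θ_z = 1/0.8172 = 1.224; τ^m = 0.86^1.224 = 0.8314.
Surface direct beam = 1365 × 0.8172 × 0.8314 = 927.41 W/m².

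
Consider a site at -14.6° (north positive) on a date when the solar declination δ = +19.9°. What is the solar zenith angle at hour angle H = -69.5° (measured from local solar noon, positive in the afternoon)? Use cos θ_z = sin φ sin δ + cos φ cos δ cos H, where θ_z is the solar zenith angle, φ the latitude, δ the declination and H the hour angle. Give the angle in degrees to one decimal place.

76.5°

cos θ_z = sin φ sin δ + cos φ cos δ cos H = (-0.2521)(0.3404) + (0.9677)(0.9403)(0.3502) = 0.2328.
θ_z = arccos(0.2328) = 76.54°.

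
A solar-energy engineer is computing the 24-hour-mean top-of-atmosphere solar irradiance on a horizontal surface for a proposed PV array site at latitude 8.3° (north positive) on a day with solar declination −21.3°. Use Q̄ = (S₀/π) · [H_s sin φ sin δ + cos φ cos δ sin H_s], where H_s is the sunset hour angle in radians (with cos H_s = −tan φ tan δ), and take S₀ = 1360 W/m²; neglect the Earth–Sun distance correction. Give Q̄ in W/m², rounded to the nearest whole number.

364 W/m²

The sunset hour angle satisfies cos H_s = −tan φ tan δ = 0.0569, giving H_s = 86.74°. In radians, H_s = 1.5139.
H_s sin φ sin δ = 1.5139 × 0.1444 × -0.3633 = -0.0794.
cos φ cos δ sin H_s = 0.9895 × 0.9317 × 0.9984 = 0.9204.
Q̄ = (1360/π) × (-0.0794 + 0.9204) = 432.90 × 0.8410 = 364.07 W/m².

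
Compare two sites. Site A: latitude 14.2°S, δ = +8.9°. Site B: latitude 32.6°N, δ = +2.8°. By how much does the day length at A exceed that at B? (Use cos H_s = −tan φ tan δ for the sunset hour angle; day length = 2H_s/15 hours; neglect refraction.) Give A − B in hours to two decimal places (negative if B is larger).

-0.54 h

A: H_s = arccos(−tan -14.2° · tan 8.9°) = 87.73°, so 2H_s/15 = 11.6973 h.
B: H_s = arccos(−tan 32.6° · tan 2.8°) = 91.79°, so 2H_s/15 = 12.2387 h.
A − B = 11.6973 − 12.2387 = -0.5414 h.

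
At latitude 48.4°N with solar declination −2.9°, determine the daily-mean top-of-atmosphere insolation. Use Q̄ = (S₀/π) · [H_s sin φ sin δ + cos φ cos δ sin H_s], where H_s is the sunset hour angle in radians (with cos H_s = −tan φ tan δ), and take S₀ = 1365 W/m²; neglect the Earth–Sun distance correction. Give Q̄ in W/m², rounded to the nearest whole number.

263 W/m²

−tan φ tan δ = −(1.1263)(-0.0507) = 0.0571; H_s = arccos(0.0571) = 86.73°. In radians, H_s = 1.5137.
H_s sin φ sin δ = 1.5137 × 0.7478 × -0.0506 = -0.0573.
cos φ cos δ sin H_s = 0.6639 × 0.9987 × 0.9984 = 0.6620.
Q̄ = (1365/π) × (-0.0573 + 0.6620) = 434.49 × 0.6047 = 262.74 W/m².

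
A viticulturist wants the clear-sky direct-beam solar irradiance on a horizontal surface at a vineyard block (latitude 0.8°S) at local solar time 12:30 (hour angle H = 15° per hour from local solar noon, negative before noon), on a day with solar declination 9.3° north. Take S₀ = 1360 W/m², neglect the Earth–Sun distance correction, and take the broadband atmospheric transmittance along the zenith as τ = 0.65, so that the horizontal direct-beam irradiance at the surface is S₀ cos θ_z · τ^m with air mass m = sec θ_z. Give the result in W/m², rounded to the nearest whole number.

Hour angle H = 15° × (12.5 − 12) = 7.50°.
cos θ_z = sin φ sin δ + cos φ cos δ cos H = (-0.0140)(0.1616) + (0.9999)(0.9869)(0.9914) = 0.9761.
Air mass m = 1/cos θ_z = 1/0.9761 = 1.024; τ^m = 0.65^1.024 = 0.6433.
Surface direct beam = 1360 × 0.9761 × 0.6433 = 853.98 W/m².

854 W/m²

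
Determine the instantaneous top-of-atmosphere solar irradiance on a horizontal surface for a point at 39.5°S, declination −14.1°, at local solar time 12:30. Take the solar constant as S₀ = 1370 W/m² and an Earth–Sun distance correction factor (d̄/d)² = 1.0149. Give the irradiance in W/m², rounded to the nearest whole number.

1247 W/m²

Hour angle H = 15° × (12.5 − 12) = 7.50°.
With φ = -39.5°, δ = -14.1°, H = 7.50°: sin φ sin δ = 0.1550, cos φ cos δ cos H = 0.7420, so cos θ_z = 0.8970.
Top-of-atmosphere irradiance = S₀ (d̄/d)² cos θ_z = 1370 × 1.0149 × 0.8970 = 1247.20 W/m².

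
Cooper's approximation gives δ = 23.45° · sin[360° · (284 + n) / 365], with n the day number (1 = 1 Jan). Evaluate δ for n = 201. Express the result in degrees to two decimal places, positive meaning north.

360 × (284 + 201) / 365 = 478.356°; sin(478.356°) = 0.8800.
δ = 23.45 × 0.8800 = 20.636° ≈ +20.64°.

+20.64°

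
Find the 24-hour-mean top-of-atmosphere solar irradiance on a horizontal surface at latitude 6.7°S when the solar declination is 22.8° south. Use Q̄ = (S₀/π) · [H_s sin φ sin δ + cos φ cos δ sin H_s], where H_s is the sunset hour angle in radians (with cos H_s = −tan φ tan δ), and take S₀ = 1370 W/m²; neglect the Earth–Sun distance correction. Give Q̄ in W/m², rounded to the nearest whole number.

431 W/m²

The sunset hour angle satisfies cos H_s = −tan φ tan δ = -0.0494, giving H_s = 92.83°. In radians, H_s = 1.6202.
H_s sin φ sin δ = 1.6202 × -0.1167 × -0.3875 = 0.0733.
cos φ cos δ sin H_s = 0.9932 × 0.9219 × 0.9988 = 0.9145.
Q̄ = (1370/π) × (0.0733 + 0.9145) = 436.08 × 0.9878 = 430.76 W/m².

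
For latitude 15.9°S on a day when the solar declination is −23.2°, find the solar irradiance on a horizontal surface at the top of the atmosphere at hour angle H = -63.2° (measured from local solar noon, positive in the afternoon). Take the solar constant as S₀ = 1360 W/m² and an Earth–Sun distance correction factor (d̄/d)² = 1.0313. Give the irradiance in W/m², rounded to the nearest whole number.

cos θ_z = sin(-15.9°) sin(-23.2°) + cos(-15.9°) cos(-23.2°) cos(-63.20°) = 0.1079 + 0.3986 = 0.5065.
Top-of-atmosphere irradiance = S₀ (d̄/d)² cos θ_z = 1360 × 1.0313 × 0.5065 = 710.40 W/m².

710 W/m²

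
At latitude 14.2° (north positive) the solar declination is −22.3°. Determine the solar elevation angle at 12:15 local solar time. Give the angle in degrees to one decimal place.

53.3°

Hour angle H = 15° × (12.25 − 12) = 3.75°.
cos θ_z = sin(14.2°) sin(-22.3°) + cos(14.2°) cos(-22.3°) cos(3.75°) = -0.0931 + 0.8950 = 0.8019.
θ_z = arccos(0.8019) = 36.69°, so the elevation is 90° − 36.69° = 53.31°.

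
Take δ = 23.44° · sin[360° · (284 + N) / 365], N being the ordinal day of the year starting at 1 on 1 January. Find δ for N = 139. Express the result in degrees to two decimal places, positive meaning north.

+19.70°

360 × (284 + 139) / 365 = 417.205°; sin(417.205°) = 0.8406.
δ = 23.44 × 0.8406 = 19.704° ≈ +19.70°.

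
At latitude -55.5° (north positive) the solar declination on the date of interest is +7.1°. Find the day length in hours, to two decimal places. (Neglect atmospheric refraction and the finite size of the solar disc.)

10.61 hours

−tan φ tan δ = −(-1.4550)(0.1246) = 0.1813; H_s = arccos(0.1813) = 79.55°.
Day length = 2 H_s / 15° h⁻¹ = 159.10° / 15 = 10.607 h.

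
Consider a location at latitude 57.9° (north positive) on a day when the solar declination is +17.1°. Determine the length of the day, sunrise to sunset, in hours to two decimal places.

15.92 hours

cos H_s = −tan(57.9°) · tan(17.1°) = -0.4904, so H_s = arccos(-0.4904) = 119.37°.
Day length = 2 H_s / 15° h⁻¹ = 238.74° / 15 = 15.916 h.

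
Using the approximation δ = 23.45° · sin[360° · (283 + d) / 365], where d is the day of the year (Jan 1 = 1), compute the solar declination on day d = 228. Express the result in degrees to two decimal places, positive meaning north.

+13.78°

360 × (283 + 228) / 365 = 504.000°; sin(504.000°) = 0.5878.
δ = 23.45 × 0.5878 = 13.784° ≈ +13.78°.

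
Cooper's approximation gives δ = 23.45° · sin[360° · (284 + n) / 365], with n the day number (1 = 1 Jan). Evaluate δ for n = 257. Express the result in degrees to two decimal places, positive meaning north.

360 × (284 + 257) / 365 = 533.589°; sin(533.589°) = 0.1117.
δ = 23.45 × 0.1117 = 2.619° ≈ +2.62°.

+2.62°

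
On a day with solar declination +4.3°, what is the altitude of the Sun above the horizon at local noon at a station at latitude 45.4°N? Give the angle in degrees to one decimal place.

48.9°

At local solar noon the hour angle is zero, so the elevation is 90° − |φ − δ| = 90° − |45.4° − (4.3°)| = 90° − 41.1° = 48.9°.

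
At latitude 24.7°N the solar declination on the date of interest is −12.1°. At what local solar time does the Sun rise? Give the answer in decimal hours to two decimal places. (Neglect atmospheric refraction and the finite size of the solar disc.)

6.38 h

cos H_s = −tan(24.7°) · tan(-12.1°) = 0.0986, so H_s = arccos(0.0986) = 84.34°.
Sunrise is at 12 − H_s/15 = 12 − 5.623 = 6.377 h local solar time.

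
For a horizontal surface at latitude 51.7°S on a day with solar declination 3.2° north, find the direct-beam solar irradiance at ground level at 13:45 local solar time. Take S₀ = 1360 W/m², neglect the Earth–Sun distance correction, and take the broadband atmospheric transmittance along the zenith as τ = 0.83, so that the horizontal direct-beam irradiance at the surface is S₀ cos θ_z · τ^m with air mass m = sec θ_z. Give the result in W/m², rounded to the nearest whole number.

483 W/m²

Hour angle H = 15° × (13.75 − 12) = 26.25°.
cos θ_z = sin φ sin δ + cos φ cos δ cos H = (-0.7848)(0.0558) + (0.6198)(0.9984)(0.8969) = 0.5112.
Air mass m = 1/cos θ_z = 1/0.5112 = 1.956; τ^m = 0.83^1.956 = 0.6946.
Surface direct beam = 1360 × 0.5112 × 0.6946 = 482.91 W/m².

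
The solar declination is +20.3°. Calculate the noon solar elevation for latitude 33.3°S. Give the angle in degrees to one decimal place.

At local solar noon the hour angle is zero, so the elevation is 90° − |φ − δ| = 90° − |-33.3° − (20.3°)| = 90° − 53.6° = 36.4°.

36.4°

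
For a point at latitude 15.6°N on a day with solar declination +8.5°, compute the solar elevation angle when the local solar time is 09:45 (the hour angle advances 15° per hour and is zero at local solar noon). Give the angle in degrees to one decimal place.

Hour angle H = 15° × (9.75 − 12) = -33.75°.
With φ = 15.6°, δ = 8.5°, H = -33.75°: sin φ sin δ = 0.0397, cos φ cos δ cos H = 0.7920, so cos θ_z = 0.8317.
θ_z = arccos(0.8317) = 33.73°, so the elevation is 90° − 33.73° = 56.27°.

56.3°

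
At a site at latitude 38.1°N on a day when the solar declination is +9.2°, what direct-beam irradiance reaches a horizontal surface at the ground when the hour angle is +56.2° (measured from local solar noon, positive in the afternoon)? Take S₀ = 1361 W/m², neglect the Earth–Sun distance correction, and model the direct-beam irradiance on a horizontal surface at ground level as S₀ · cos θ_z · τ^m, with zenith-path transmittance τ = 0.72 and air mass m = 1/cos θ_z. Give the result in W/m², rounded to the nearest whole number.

389 W/m²

cos θ_z = sin φ sin δ + cos φ cos δ cos H = (0.6170)(0.1599) + (0.7869)(0.9871)(0.5563) = 0.5308.
Air mass m = 1/cos θ_z = 1/0.5308 = 1.884; τ^m = 0.72^1.884 = 0.5385.
Surface direct beam = 1361 × 0.5308 × 0.5385 = 389.02 W/m².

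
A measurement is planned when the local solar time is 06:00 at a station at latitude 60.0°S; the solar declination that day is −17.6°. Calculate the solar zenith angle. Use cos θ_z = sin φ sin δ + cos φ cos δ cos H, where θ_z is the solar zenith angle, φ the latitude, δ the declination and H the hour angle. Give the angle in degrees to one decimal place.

74.8°

Hour angle H = 15° × (6 − 12) = -90.00°.
cos θ_z = sin(-60.0°) sin(-17.6°) + cos(-60.0°) cos(-17.6°) cos(-90.00°) = 0.2619 + 0.0000 = 0.2619.
θ_z = arccos(0.2619) = 74.82°.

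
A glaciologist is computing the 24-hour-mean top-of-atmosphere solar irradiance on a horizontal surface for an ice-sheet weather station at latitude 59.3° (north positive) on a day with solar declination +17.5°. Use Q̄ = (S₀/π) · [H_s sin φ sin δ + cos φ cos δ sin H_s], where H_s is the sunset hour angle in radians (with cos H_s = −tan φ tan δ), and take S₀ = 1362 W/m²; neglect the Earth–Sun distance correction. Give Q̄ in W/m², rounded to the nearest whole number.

cos H_s = −tan(59.3°) · tan(17.5°) = -0.5310, so H_s = arccos(-0.5310) = 122.07°. In radians, H_s = 2.1305.
H_s sin φ sin δ = 2.1305 × 0.8599 × 0.3007 = 0.5509.
cos φ cos δ sin H_s = 0.5105 × 0.9537 × 0.8474 = 0.4126.
Q̄ = (1362/π) × (0.5509 + 0.4126) = 433.54 × 0.9635 = 417.72 W/m².

418 W/m²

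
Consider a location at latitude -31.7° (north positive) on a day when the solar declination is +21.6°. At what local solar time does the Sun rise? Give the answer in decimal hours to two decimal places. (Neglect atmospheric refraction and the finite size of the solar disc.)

6.94 h

cos H_s = −tan(-31.7°) · tan(21.6°) = 0.2445, so H_s = arccos(0.2445) = 75.85°.
Sunrise is at 12 − H_s/15 = 12 − 5.057 = 6.943 h local solar time.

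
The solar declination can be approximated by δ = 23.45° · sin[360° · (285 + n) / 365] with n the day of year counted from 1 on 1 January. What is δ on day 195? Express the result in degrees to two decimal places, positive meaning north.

+21.52°

360 × (285 + 195) / 365 = 473.425°; sin(473.425°) = 0.9176.
δ = 23.45 × 0.9176 = 21.518° ≈ +21.52°.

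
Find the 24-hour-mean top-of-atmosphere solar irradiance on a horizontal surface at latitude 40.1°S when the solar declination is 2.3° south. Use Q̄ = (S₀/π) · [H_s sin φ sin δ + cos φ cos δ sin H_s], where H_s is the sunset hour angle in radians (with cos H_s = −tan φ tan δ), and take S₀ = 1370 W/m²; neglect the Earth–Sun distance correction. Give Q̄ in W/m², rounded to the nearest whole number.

351 W/m²

The sunset hour angle satisfies cos H_s = −tan φ tan δ = -0.0338, giving H_s = 91.94°. In radians, H_s = 1.6047.
H_s sin φ sin δ = 1.6047 × -0.6441 × -0.0401 = 0.0414.
cos φ cos δ sin H_s = 0.7649 × 0.9992 × 0.9994 = 0.7638.
Q̄ = (1370/π) × (0.0414 + 0.7638) = 436.08 × 0.8052 = 351.13 W/m².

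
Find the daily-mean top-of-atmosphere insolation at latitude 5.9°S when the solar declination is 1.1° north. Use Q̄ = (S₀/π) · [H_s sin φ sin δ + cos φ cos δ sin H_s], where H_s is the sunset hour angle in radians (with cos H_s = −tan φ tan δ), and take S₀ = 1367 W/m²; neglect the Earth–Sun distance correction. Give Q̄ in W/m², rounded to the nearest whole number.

431 W/m²

The sunset hour angle satisfies cos H_s = −tan φ tan δ = 0.0020, giving H_s = 89.89°. In radians, H_s = 1.5689.
H_s sin φ sin δ = 1.5689 × -0.1028 × 0.0192 = -0.0031.
cos φ cos δ sin H_s = 0.9947 × 0.9998 × 1.0000 = 0.9945.
Q̄ = (1367/π) × (-0.0031 + 0.9945) = 435.13 × 0.9914 = 431.39 W/m².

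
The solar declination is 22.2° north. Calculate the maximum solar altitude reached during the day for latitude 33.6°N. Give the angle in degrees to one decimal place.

78.6°

At local solar noon the hour angle is zero, so the elevation is 90° − |φ − δ| = 90° − |33.6° − (22.2°)| = 90° − 11.4° = 78.6°.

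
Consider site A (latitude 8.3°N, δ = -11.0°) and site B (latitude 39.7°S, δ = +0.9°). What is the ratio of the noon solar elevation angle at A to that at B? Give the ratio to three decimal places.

A: 90° − |8.3 − (-11.0)| = 70.70°.
B: 90° − |-39.7 − (0.9)| = 49.40°.
Ratio A/B = 70.7000 / 49.4000 = 1.4312.

1.431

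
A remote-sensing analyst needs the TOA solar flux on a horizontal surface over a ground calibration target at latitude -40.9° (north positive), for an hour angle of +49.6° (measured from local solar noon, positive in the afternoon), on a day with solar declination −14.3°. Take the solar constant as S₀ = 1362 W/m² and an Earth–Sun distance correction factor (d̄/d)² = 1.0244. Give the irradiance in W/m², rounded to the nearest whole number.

888 W/m²

cos θ_z = sin(-40.9°) sin(-14.3°) + cos(-40.9°) cos(-14.3°) cos(49.60°) = 0.1617 + 0.4747 = 0.6364.
Top-of-atmosphere irradiance = S₀ (d̄/d)² cos θ_z = 1362 × 1.0244 × 0.6364 = 887.93 W/m².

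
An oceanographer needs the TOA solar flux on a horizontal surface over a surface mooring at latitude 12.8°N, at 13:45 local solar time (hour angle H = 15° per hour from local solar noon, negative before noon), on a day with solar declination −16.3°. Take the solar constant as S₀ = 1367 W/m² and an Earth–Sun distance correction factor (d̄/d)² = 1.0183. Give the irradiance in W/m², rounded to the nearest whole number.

1082 W/m²

Hour angle H = 15° × (13.75 − 12) = 26.25°.
cos θ_z = sin φ sin δ + cos φ cos δ cos H = (0.2215)(-0.2807) + (0.9751)(0.9598)(0.8969) = 0.7772.
Top-of-atmosphere irradiance = S₀ (d̄/d)² cos θ_z = 1367 × 1.0183 × 0.7772 = 1081.87 W/m².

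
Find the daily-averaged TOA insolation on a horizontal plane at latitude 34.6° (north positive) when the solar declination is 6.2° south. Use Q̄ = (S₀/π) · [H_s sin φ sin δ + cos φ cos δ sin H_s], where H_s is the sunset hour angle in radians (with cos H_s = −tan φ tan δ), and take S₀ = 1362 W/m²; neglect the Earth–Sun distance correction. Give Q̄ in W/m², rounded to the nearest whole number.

314 W/m²

The sunset hour angle satisfies cos H_s = −tan φ tan δ = 0.0749, giving H_s = 85.70°. In radians, H_s = 1.4957.
H_s sin φ sin δ = 1.4957 × 0.5678 × -0.1080 = -0.0917.
cos φ cos δ sin H_s = 0.8231 × 0.9942 × 0.9972 = 0.8160.
Q̄ = (1362/π) × (-0.0917 + 0.8160) = 433.54 × 0.7243 = 314.01 W/m².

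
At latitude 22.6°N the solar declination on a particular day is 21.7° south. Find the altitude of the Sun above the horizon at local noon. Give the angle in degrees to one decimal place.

45.7°

At local solar noon the hour angle is zero, so the elevation is 90° − |φ − δ| = 90° − |22.6° − (-21.7°)| = 90° − 44.3° = 45.7°.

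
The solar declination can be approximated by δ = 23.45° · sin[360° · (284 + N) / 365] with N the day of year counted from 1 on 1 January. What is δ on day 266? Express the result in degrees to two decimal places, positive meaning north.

-1.01°

360 × (284 + 266) / 365 = 542.466°; sin(542.466°) = -0.0430.
δ = 23.45 × -0.0430 = -1.008° ≈ -1.01°.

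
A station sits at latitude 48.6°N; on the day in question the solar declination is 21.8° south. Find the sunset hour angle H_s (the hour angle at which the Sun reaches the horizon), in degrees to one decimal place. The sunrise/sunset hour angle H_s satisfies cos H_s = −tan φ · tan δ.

cos H_s = −tan(48.6°) · tan(-21.8°) = 0.4537, so H_s = arccos(0.4537) = 63.02°.

63.0°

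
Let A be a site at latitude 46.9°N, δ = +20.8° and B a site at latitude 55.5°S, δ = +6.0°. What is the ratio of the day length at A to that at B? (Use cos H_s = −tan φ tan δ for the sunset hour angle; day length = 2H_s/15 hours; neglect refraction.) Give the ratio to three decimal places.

A: H_s = arccos(−tan 46.9° · tan 20.8°) = 113.95°, so 2H_s/15 = 15.1933 h.
B: H_s = arccos(−tan -55.5° · tan 6.0°) = 81.20°, so 2H_s/15 = 10.8267 h.
Ratio A/B = 15.1933 / 10.8267 = 1.4033.

1.403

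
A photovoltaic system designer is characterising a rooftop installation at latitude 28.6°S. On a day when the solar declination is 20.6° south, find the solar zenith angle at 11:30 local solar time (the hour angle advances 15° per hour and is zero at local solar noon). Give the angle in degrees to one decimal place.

Hour angle H = 15° × (11.5 − 12) = -7.50°.
cos θ_z = sin(-28.6°) sin(-20.6°) + cos(-28.6°) cos(-20.6°) cos(-7.50°) = 0.1684 + 0.8148 = 0.9832.
θ_z = arccos(0.9832) = 10.52°.

10.5°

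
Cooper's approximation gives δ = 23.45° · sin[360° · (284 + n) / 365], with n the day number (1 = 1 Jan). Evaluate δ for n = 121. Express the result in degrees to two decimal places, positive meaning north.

+14.90°

360 × (284 + 121) / 365 = 399.452°; sin(399.452°) = 0.6354.
δ = 23.45 × 0.6354 = 14.900° ≈ +14.90°.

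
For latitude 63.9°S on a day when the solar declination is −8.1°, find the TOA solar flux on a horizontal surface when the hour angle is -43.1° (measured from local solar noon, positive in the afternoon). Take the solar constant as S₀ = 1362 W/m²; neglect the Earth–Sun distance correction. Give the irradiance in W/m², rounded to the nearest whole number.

cos θ_z = sin(-63.9°) sin(-8.1°) + cos(-63.9°) cos(-8.1°) cos(-43.10°) = 0.1265 + 0.3180 = 0.4445.
Top-of-atmosphere irradiance = S₀ cos θ_z = 1362 × 0.4445 = 605.41 W/m².

605 W/m²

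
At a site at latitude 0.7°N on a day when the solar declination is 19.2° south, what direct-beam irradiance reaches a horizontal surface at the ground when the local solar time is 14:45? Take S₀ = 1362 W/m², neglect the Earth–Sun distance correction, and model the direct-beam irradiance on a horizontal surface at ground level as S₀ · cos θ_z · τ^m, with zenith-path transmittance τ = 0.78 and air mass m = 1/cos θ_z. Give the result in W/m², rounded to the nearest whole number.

Hour angle H = 15° × (14.75 − 12) = 41.25°.
cos θ_z = sin φ sin δ + cos φ cos δ cos H = (0.0122)(-0.3289) + (0.9999)(0.9444)(0.7518) = 0.7059.
Air mass m = 1/cos θ_z = 1/0.7059 = 1.417; τ^m = 0.78^1.417 = 0.7032.
Surface direct beam = 1362 × 0.7059 × 0.7032 = 676.08 W/m².

676 W/m²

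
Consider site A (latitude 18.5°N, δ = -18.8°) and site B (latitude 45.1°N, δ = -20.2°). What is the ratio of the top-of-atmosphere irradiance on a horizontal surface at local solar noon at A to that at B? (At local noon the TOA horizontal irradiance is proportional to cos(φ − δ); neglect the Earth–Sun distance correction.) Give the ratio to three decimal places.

A: cos θ_z = cos(18.5° − (-18.8°)) = 0.7955.
B: cos θ_z = cos(45.1° − (-20.2°)) = 0.4179.
Ratio A/B = 0.7955 / 0.4179 = 1.9036.

1.904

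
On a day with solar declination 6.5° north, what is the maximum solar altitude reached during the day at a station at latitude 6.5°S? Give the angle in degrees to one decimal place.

77.0°

At local solar noon the hour angle is zero, so the elevation is 90° − |φ − δ| = 90° − |-6.5° − (6.5°)| = 90° − 13.0° = 77.0°.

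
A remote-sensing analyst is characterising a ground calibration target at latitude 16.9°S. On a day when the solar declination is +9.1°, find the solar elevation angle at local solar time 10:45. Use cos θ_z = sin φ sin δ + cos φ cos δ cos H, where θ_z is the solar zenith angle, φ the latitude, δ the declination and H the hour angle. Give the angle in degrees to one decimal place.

58.1°

Hour angle H = 15° × (10.75 − 12) = -18.75°.
cos θ_z = sin(-16.9°) sin(9.1°) + cos(-16.9°) cos(9.1°) cos(-18.75°) = -0.0460 + 0.8946 = 0.8486.
θ_z = arccos(0.8486) = 31.94°, so the elevation is 90° − 31.94° = 58.06°.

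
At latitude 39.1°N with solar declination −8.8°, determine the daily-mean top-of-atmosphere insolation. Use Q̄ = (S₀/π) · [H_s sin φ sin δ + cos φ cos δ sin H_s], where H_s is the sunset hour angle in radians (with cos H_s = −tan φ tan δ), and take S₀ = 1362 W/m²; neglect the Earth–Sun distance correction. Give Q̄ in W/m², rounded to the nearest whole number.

269 W/m²

The sunset hour angle satisfies cos H_s = −tan φ tan δ = 0.1258, giving H_s = 82.77°. In radians, H_s = 1.4446.
H_s sin φ sin δ = 1.4446 × 0.6307 × -0.1530 = -0.1394.
cos φ cos δ sin H_s = 0.7760 × 0.9882 × 0.9920 = 0.7607.
Q̄ = (1362/π) × (-0.1394 + 0.7607) = 433.54 × 0.6213 = 269.36 W/m².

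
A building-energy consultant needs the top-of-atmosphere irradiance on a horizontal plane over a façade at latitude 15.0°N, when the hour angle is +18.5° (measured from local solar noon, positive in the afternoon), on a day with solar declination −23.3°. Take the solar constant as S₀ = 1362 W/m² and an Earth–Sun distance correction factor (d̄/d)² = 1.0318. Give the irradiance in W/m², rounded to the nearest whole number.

1038 W/m²

cos θ_z = sin(15.0°) sin(-23.3°) + cos(15.0°) cos(-23.3°) cos(18.50°) = -0.1024 + 0.8413 = 0.7389.
Top-of-atmosphere irradiance = S₀ (d̄/d)² cos θ_z = 1362 × 1.0318 × 0.7389 = 1038.38 W/m².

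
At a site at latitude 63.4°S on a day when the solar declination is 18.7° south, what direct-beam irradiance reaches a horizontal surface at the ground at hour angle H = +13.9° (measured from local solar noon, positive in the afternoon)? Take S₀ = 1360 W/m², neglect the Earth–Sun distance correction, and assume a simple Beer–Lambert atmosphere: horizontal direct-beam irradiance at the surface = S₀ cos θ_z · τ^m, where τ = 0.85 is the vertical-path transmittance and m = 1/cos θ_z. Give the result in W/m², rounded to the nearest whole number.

753 W/m²

cos θ_z = sin φ sin δ + cos φ cos δ cos H = (-0.8942)(-0.3206) + (0.4478)(0.9472)(0.9707) = 0.6984.
Air mass m = 1/cos θ_z = 1/0.6984 = 1.432; τ^m = 0.85^1.432 = 0.7924.
Surface direct beam = 1360 × 0.6984 × 0.7924 = 752.64 W/m².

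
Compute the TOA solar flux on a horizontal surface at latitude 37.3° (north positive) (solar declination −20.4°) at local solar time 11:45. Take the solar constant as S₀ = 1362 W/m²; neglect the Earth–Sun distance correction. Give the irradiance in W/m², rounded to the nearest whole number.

Hour angle H = 15° × (11.75 − 12) = -3.75°.
With φ = 37.3°, δ = -20.4°, H = -3.75°: sin φ sin δ = -0.2112, cos φ cos δ cos H = 0.7440, so cos θ_z = 0.5328.
Top-of-atmosphere irradiance = S₀ cos θ_z = 1362 × 0.5328 = 725.67 W/m².

726 W/m²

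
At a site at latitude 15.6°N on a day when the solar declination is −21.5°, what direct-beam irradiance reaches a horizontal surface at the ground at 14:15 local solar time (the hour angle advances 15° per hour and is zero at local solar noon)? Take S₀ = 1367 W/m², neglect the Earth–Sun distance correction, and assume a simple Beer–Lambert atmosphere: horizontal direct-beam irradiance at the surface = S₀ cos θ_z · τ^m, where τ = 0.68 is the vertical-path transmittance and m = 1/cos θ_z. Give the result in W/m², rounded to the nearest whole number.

487 W/m²

Hour angle H = 15° × (14.25 − 12) = 33.75°.
cos θ_z = sin(15.6°) sin(-21.5°) + cos(15.6°) cos(-21.5°) cos(33.75°) = -0.0986 + 0.7451 = 0.6465.
Air mass m = 1/cos θ_z = 1/0.6465 = 1.547; τ^m = 0.68^1.547 = 0.5507.
Surface direct beam = 1367 × 0.6465 × 0.5507 = 486.69 W/m².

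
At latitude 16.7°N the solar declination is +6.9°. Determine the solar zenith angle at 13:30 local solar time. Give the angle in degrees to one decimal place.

Hour angle H = 15° × (13.5 − 12) = 22.50°.
cos θ_z = sin φ sin δ + cos φ cos δ cos H = (0.2874)(0.1201) + (0.9578)(0.9928)(0.9239) = 0.9131.
θ_z = arccos(0.9131) = 24.06°.

24.1°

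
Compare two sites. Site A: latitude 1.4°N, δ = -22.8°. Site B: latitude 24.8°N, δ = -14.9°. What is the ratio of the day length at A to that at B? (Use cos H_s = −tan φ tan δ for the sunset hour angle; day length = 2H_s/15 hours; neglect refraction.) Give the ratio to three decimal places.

1.078

A: H_s = arccos(−tan 1.4° · tan -22.8°) = 89.41°, so 2H_s/15 = 11.9213 h.
B: H_s = arccos(−tan 24.8° · tan -14.9°) = 82.94°, so 2H_s/15 = 11.0587 h.
Ratio A/B = 11.9213 / 11.0587 = 1.0780.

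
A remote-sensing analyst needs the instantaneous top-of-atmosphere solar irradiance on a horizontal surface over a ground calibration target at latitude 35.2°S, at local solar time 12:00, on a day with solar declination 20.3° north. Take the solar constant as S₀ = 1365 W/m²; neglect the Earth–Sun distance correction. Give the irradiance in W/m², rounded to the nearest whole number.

773 W/m²

Hour angle H = 15° × (12 − 12) = 0.00°.
With φ = -35.2°, δ = 20.3°, H = 0.00°: sin φ sin δ = -0.2000, cos φ cos δ cos H = 0.7664, so cos θ_z = 0.5664.
Top-of-atmosphere irradiance = S₀ cos θ_z = 1365 × 0.5664 = 773.14 W/m².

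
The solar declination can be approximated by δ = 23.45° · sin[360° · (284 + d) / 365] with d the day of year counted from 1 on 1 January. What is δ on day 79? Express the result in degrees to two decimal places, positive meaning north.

360 × (284 + 79) / 365 = 358.027°; sin(358.027°) = -0.0344.
δ = 23.45 × -0.0344 = -0.807° ≈ -0.81°.

-0.81°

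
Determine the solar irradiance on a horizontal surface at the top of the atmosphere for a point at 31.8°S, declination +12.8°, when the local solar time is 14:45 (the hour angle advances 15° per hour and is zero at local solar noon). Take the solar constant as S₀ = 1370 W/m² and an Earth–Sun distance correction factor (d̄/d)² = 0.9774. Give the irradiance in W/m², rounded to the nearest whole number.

678 W/m²

Hour angle H = 15° × (14.75 − 12) = 41.25°.
With φ = -31.8°, δ = 12.8°, H = 41.25°: sin φ sin δ = -0.1167, cos φ cos δ cos H = 0.6231, so cos θ_z = 0.5064.
Top-of-atmosphere irradiance = S₀ (d̄/d)² cos θ_z = 1370 × 0.9774 × 0.5064 = 678.09 W/m².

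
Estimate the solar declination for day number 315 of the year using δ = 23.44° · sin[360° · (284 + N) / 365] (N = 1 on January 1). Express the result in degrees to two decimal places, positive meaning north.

360 × (284 + 315) / 365 = 590.795°; sin(590.795°) = -0.7749.
δ = 23.44 × -0.7749 = -18.164° ≈ -18.16°.

-18.16°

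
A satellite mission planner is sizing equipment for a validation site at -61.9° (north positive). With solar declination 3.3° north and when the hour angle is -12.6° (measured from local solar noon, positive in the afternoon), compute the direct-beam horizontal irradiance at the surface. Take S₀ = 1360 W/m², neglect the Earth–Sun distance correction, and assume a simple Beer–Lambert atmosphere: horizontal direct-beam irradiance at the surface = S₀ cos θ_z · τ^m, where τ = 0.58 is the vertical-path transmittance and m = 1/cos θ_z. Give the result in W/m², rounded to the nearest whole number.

cos θ_z = sin(-61.9°) sin(3.3°) + cos(-61.9°) cos(3.3°) cos(-12.60°) = -0.0508 + 0.4589 = 0.4081.
Air mass m = 1/cos θ_z = 1/0.4081 = 2.450; τ^m = 0.58^2.450 = 0.2633.
Surface direct beam = 1360 × 0.4081 × 0.2633 = 146.14 W/m².

146 W/m²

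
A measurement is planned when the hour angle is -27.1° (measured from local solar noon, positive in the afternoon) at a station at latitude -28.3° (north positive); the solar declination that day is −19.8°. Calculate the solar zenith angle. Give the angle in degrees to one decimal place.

26.1°

cos θ_z = sin φ sin δ + cos φ cos δ cos H = (-0.4741)(-0.3387) + (0.8805)(0.9409)(0.8902) = 0.8981.
θ_z = arccos(0.8981) = 26.09°.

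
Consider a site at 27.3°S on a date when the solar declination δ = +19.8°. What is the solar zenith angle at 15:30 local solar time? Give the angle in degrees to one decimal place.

69.3°

Hour angle H = 15° × (15.5 − 12) = 52.50°.
cos θ_z = sin φ sin δ + cos φ cos δ cos H = (-0.4586)(0.3387) + (0.8886)(0.9409)(0.6088) = 0.3537.
θ_z = arccos(0.3537) = 69.29°.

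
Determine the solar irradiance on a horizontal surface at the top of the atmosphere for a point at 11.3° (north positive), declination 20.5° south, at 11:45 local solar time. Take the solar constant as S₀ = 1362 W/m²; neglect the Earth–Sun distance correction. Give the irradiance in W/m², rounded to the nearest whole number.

Hour angle H = 15° × (11.75 − 12) = -3.75°.
cos θ_z = sin(11.3°) sin(-20.5°) + cos(11.3°) cos(-20.5°) cos(-3.75°) = -0.0686 + 0.9165 = 0.8479.
Top-of-atmosphere irradiance = S₀ cos θ_z = 1362 × 0.8479 = 1154.84 W/m².

1155 W/m²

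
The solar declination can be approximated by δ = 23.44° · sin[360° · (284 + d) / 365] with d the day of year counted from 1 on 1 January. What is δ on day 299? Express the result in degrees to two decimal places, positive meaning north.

360 × (284 + 299) / 365 = 575.014°; sin(575.014°) = -0.5738.
δ = 23.44 × -0.5738 = -13.450° ≈ -13.45°.

-13.45°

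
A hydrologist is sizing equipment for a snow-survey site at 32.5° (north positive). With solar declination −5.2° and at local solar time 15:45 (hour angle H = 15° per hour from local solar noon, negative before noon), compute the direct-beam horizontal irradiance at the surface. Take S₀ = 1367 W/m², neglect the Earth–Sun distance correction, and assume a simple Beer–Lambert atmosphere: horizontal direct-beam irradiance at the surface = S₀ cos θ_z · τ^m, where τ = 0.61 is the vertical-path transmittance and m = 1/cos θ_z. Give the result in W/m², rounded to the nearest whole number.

Hour angle H = 15° × (15.75 − 12) = 56.25°.
With φ = 32.5°, δ = -5.2°, H = 56.25°: sin φ sin δ = -0.0487, cos φ cos δ cos H = 0.4666, so cos θ_z = 0.4179.
Air mass m = 1/cos θ_z = 1/0.4179 = 2.393; τ^m = 0.61^2.393 = 0.3064.
Surface direct beam = 1367 × 0.4179 × 0.3064 = 175.04 W/m².

175 W/m²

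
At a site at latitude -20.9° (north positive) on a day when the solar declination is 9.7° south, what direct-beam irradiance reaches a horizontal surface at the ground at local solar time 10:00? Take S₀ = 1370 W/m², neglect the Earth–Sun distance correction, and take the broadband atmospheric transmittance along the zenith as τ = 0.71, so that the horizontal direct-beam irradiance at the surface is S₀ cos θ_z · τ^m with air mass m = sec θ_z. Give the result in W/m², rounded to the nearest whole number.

Hour angle H = 15° × (10 − 12) = -30.00°.
cos θ_z = sin φ sin δ + cos φ cos δ cos H = (-0.3567)(-0.1685) + (0.9342)(0.9857)(0.8660) = 0.8576.
Air mass m = 1/cos θ_z = 1/0.8576 = 1.166; τ^m = 0.71^1.166 = 0.6708.
Surface direct beam = 1370 × 0.8576 × 0.6708 = 788.13 W/m².

788 W/m²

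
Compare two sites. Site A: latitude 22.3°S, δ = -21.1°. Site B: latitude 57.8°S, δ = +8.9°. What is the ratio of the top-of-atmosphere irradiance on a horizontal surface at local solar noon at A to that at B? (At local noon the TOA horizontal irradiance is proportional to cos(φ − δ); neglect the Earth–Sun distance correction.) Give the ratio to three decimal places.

A: cos θ_z = cos(-22.3° − (-21.1°)) = 0.9998.
B: cos θ_z = cos(-57.8° − (8.9°)) = 0.3955.
Ratio A/B = 0.9998 / 0.3955 = 2.5279.

2.528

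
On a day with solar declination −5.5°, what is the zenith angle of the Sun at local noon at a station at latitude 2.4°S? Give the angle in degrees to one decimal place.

At local solar noon the hour angle is zero, so the zenith angle is |φ − δ| = |-2.4° − (-5.5°)| = 3.1°.

3.1°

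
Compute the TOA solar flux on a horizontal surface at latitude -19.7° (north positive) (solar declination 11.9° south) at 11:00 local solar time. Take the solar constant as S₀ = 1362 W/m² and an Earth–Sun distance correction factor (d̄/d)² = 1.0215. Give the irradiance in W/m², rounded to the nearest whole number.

Hour angle H = 15° × (11 − 12) = -15.00°.
cos θ_z = sin(-19.7°) sin(-11.9°) + cos(-19.7°) cos(-11.9°) cos(-15.00°) = 0.0695 + 0.8898 = 0.9593.
Top-of-atmosphere irradiance = S₀ (d̄/d)² cos θ_z = 1362 × 1.0215 × 0.9593 = 1334.66 W/m².

1335 W/m²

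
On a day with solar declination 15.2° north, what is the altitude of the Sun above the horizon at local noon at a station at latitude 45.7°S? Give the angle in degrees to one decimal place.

At local solar noon the hour angle is zero, so the elevation is 90° − |φ − δ| = 90° − |-45.7° − (15.2°)| = 90° − 60.9° = 29.1°.

29.1°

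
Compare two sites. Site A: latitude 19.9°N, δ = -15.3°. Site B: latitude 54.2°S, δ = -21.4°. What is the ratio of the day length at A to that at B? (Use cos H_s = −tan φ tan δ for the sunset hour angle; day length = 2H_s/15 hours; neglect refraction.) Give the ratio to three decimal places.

0.686

A: H_s = arccos(−tan 19.9° · tan -15.3°) = 84.32°, so 2H_s/15 = 11.2427 h.
B: H_s = arccos(−tan -54.2° · tan -21.4°) = 122.91°, so 2H_s/15 = 16.3880 h.
Ratio A/B = 11.2427 / 16.3880 = 0.6860.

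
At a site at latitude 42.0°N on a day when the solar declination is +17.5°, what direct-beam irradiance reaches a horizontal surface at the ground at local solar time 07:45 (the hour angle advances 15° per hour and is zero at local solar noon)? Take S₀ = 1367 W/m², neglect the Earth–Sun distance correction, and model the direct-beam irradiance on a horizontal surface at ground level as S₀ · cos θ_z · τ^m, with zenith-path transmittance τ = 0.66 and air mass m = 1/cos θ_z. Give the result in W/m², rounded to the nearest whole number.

Hour angle H = 15° × (7.75 − 12) = -63.75°.
cos θ_z = sin(42.0°) sin(17.5°) + cos(42.0°) cos(17.5°) cos(-63.75°) = 0.2012 + 0.3135 = 0.5147.
Air mass m = 1/cos θ_z = 1/0.5147 = 1.943; τ^m = 0.66^1.943 = 0.4460.
Surface direct beam = 1367 × 0.5147 × 0.4460 = 313.80 W/m².

314 W/m²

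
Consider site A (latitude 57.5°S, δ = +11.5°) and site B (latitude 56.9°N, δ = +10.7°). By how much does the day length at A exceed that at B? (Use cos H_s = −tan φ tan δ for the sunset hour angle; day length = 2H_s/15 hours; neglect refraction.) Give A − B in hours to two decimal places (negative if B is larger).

A: H_s = arccos(−tan -57.5° · tan 11.5°) = 71.38°, so 2H_s/15 = 9.5173 h.
B: H_s = arccos(−tan 56.9° · tan 10.7°) = 106.85°, so 2H_s/15 = 14.2467 h.
A − B = 9.5173 − 14.2467 = -4.7294 h.

-4.73 h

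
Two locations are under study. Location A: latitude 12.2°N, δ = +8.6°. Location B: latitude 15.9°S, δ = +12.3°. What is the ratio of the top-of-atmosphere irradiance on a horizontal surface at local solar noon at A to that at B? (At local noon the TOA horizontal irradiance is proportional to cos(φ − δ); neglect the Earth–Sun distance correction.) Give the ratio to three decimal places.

A: cos θ_z = cos(12.2° − (8.6°)) = 0.9980.
B: cos θ_z = cos(-15.9° − (12.3°)) = 0.8813.
Ratio A/B = 0.9980 / 0.8813 = 1.1324.

1.132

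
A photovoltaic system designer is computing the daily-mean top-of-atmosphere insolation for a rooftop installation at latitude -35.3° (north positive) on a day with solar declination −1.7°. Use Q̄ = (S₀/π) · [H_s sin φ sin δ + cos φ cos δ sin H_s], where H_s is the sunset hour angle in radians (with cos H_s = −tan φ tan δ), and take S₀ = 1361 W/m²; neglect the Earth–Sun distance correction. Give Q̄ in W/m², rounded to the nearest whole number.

365 W/m²

The sunset hour angle satisfies cos H_s = −tan φ tan δ = -0.0210, giving H_s = 91.20°. In radians, H_s = 1.5917.
H_s sin φ sin δ = 1.5917 × -0.5779 × -0.0297 = 0.0273.
cos φ cos δ sin H_s = 0.8161 × 0.9996 × 0.9998 = 0.8156.
Q̄ = (1361/π) × (0.0273 + 0.8156) = 433.22 × 0.8429 = 365.16 W/m².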